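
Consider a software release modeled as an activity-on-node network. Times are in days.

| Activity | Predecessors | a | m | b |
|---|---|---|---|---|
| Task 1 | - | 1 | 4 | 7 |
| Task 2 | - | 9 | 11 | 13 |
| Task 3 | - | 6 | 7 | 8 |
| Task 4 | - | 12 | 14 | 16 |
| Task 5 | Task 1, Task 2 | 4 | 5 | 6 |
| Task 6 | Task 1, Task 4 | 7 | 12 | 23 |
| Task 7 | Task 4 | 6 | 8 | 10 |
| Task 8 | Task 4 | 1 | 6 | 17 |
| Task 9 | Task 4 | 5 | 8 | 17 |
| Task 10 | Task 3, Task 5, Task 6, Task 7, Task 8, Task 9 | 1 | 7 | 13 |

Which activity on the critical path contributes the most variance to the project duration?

Task 6

te_Task 1 = (1 + 4·4 + 7)/6 = 24/6 = 4; σ²_Task 1 = ((7−1)/6)² = 1.000
te_Task 2 = (9 + 4·11 + 13)/6 = 66/6 = 11; σ²_Task 2 = ((13−9)/6)² = 0.444
te_Task 3 = (6 + 4·7 + 8)/6 = 42/6 = 7; σ²_Task 3 = ((8−6)/6)² = 0.111
te_Task 4 = (12 + 4·14 + 16)/6 = 84/6 = 14; σ²_Task 4 = ((16−12)/6)² = 0.444
te_Task 5 = (4 + 4·5 + 6)/6 = 30/6 = 5; σ²_Task 5 = ((6−4)/6)² = 0.111
te_Task 6 = (7 + 4·12 + 23)/6 = 78/6 = 13; σ²_Task 6 = ((23−7)/6)² = 7.111
te_Task 7 = (6 + 4·8 + 10)/6 = 48/6 = 8; σ²_Task 7 = ((10−6)/6)² = 0.444
te_Task 8 = (1 + 4·6 + 17)/6 = 42/6 = 7; σ²_Task 8 = ((17−1)/6)² = 7.111
te_Task 9 = (5 + 4·8 + 17)/6 = 54/6 = 9; σ²_Task 9 = ((17−5)/6)² = 4.000
te_Task 10 = (1 + 4·7 + 13)/6 = 42/6 = 7; σ²_Task 10 = ((13−1)/6)² = 4.000

Forward pass:
ES_Task 1 = 0; EF_Task 1 = 4
ES_Task 2 = 0; EF_Task 2 = 11
ES_Task 3 = 0; EF_Task 3 = 7
ES_Task 4 = 0; EF_Task 4 = 14
ES_Task 5 = max(EF_Task 1=4, EF_Task 2=11) = 11; EF_Task 5 = 11+5 = 16
ES_Task 6 = max(EF_Task 1=4, EF_Task 4=14) = 14; EF_Task 6 = 14+13 = 27
ES_Task 7 = 14; EF_Task 7 = 14+8 = 22
ES_Task 8 = 14; EF_Task 8 = 14+7 = 21
ES_Task 9 = 14; EF_Task 9 = 14+9 = 23
ES_Task 10 = max(EF_Task 3=7, EF_Task 5=16, EF_Task 6=27, EF_Task 7=22, EF_Task 8=21, EF_Task 9=23) = 27; EF_Task 10 = 27+7 = 34
Expected project duration μ = 34 days. Critical path: Task 4 → Task 6 → Task 10.

Variances on critical path: σ²_Task 4=0.444, σ²_Task 6=7.111, σ²_Task 10=4.000.
Largest is σ²_Task 6 = 7.111.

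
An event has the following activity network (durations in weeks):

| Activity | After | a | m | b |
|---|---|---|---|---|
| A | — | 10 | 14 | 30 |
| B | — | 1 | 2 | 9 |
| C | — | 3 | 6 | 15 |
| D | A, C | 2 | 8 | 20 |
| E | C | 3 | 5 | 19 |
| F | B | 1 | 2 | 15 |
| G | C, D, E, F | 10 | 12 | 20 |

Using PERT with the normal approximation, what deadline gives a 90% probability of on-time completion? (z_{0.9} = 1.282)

44.1 weeks

te_A = (10 + 4·14 + 30)/6 = 96/6 = 16; σ²_A = ((30−10)/6)² = 11.111
te_B = (1 + 4·2 + 9)/6 = 18/6 = 3; σ²_B = ((9−1)/6)² = 1.778
te_C = (3 + 4·6 + 15)/6 = 42/6 = 7; σ²_C = ((15−3)/6)² = 4.000
te_D = (2 + 4·8 + 20)/6 = 54/6 = 9; σ²_D = ((20−2)/6)² = 9.000
te_E = (3 + 4·5 + 19)/6 = 42/6 = 7; σ²_E = ((19−3)/6)² = 7.111
te_F = (1 + 4·2 + 15)/6 = 24/6 = 4; σ²_F = ((15−1)/6)² = 5.444
te_G = (10 + 4·12 + 20)/6 = 78/6 = 13; σ²_G = ((20−10)/6)² = 2.778

Forward pass:
ES_A = 0; EF_A = 16
ES_B = 0; EF_B = 3
ES_C = 0; EF_C = 7
ES_D = max(EF_A=16, EF_C=7) = 16; EF_D = 16+9 = 25
ES_E = 7; EF_E = 7+7 = 14
ES_F = 3; EF_F = 3+4 = 7
ES_G = max(EF_C=7, EF_D=25, EF_E=14, EF_F=7) = 25; EF_G = 25+13 = 38
Expected project duration μ = 38 weeks. Critical path: A → D → G.

Variance along critical path = 11.111 + 9.000 + 2.778 = 22.889; σ = 4.784 weeks.
D = μ + z·σ = 38 + 1.282·4.784 = 44.1 weeks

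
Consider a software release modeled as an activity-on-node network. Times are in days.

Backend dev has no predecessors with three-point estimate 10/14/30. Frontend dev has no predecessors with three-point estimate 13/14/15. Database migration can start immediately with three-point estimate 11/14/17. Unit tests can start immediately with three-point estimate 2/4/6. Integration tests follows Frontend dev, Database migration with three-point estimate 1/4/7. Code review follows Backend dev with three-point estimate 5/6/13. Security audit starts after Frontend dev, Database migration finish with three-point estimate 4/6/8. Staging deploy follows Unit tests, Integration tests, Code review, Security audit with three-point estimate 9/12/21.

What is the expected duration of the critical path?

36 days

te_Backend dev = (10 + 4·14 + 30)/6 = 96/6 = 16
te_Frontend dev = (13 + 4·14 + 15)/6 = 84/6 = 14
te_Database migration = (11 + 4·14 + 17)/6 = 84/6 = 14
te_Unit tests = (2 + 4·4 + 6)/6 = 24/6 = 4
te_Integration tests = (1 + 4·4 + 7)/6 = 24/6 = 4
te_Code review = (5 + 4·6 + 13)/6 = 42/6 = 7
te_Security audit = (4 + 4·6 + 8)/6 = 36/6 = 6
te_Staging deploy = (9 + 4·12 + 21)/6 = 78/6 = 13

Forward pass:
ES_Backend dev = 0; EF_Backend dev = 16
ES_Frontend dev = 0; EF_Frontend dev = 14
ES_Database migration = 0; EF_Database migration = 14
ES_Unit tests = 0; EF_Unit tests = 4
ES_Integration tests = max(EF_Frontend dev=14, EF_Database migration=14) = 14; EF_Integration tests = 14+4 = 18
ES_Code review = 16; EF_Code review = 16+7 = 23
ES_Security audit = max(EF_Frontend dev=14, EF_Database migration=14) = 14; EF_Security audit = 14+6 = 20
ES_Staging deploy = max(EF_Unit tests=4, EF_Integration tests=18, EF_Code review=23, EF_Security audit=20) = 23; EF_Staging deploy = 23+13 = 36
Expected project duration μ = 36 days. Critical path: Backend dev → Code review → Staging deploy.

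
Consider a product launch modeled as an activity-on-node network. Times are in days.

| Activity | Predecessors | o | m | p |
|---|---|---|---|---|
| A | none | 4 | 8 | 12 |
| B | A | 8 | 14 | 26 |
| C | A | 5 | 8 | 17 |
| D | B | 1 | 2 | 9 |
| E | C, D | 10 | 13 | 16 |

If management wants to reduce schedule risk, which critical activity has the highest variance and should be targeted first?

te_A = (4 + 4·8 + 12)/6 = 48/6 = 8; σ²_A = ((12−4)/6)² = 1.778
te_B = (8 + 4·14 + 26)/6 = 90/6 = 15; σ²_B = ((26−8)/6)² = 9.000
te_C = (5 + 4·8 + 17)/6 = 54/6 = 9; σ²_C = ((17−5)/6)² = 4.000
te_D = (1 + 4·2 + 9)/6 = 18/6 = 3; σ²_D = ((9−1)/6)² = 1.778
te_E = (10 + 4·13 + 16)/6 = 78/6 = 13; σ²_E = ((16−10)/6)² = 1.000

Forward pass:
ES_A = 0; EF_A = 8
ES_B = 8; EF_B = 8+15 = 23
ES_C = 8; EF_C = 8+9 = 17
ES_D = 23; EF_D = 23+3 = 26
ES_E = max(EF_C=17, EF_D=26) = 26; EF_E = 26+13 = 39
Expected project duration μ = 39 days. Critical path: A → B → D → E.

Variances on critical path: σ²_A=1.778, σ²_B=9.000, σ²_D=1.778, σ²_E=1.000.
Largest is σ²_B = 9.000.

B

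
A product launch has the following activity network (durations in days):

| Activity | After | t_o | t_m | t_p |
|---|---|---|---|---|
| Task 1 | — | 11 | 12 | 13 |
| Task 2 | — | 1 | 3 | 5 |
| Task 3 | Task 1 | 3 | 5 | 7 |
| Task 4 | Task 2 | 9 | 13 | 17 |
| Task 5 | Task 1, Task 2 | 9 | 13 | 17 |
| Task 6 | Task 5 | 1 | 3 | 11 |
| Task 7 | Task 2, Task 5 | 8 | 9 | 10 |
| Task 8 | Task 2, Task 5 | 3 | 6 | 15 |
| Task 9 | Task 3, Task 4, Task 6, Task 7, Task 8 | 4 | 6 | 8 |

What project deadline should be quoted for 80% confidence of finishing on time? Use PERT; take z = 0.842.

te_Task 1 = (11 + 4·12 + 13)/6 = 72/6 = 12; σ²_Task 1 = ((13−11)/6)² = 0.111
te_Task 2 = (1 + 4·3 + 5)/6 = 18/6 = 3; σ²_Task 2 = ((5−1)/6)² = 0.444
te_Task 3 = (3 + 4·5 + 7)/6 = 30/6 = 5; σ²_Task 3 = ((7−3)/6)² = 0.444
te_Task 4 = (9 + 4·13 + 17)/6 = 78/6 = 13; σ²_Task 4 = ((17−9)/6)² = 1.778
te_Task 5 = (9 + 4·13 + 17)/6 = 78/6 = 13; σ²_Task 5 = ((17−9)/6)² = 1.778
te_Task 6 = (1 + 4·3 + 11)/6 = 24/6 = 4; σ²_Task 6 = ((11−1)/6)² = 2.778
te_Task 7 = (8 + 4·9 + 10)/6 = 54/6 = 9; σ²_Task 7 = ((10−8)/6)² = 0.111
te_Task 8 = (3 + 4·6 + 15)/6 = 42/6 = 7; σ²_Task 8 = ((15−3)/6)² = 4.000
te_Task 9 = (4 + 4·6 + 8)/6 = 36/6 = 6; σ²_Task 9 = ((8−4)/6)² = 0.444

Forward pass:
ES_Task 1 = 0; EF_Task 1 = 12
ES_Task 2 = 0; EF_Task 2 = 3
ES_Task 3 = 12; EF_Task 3 = 12+5 = 17
ES_Task 4 = 3; EF_Task 4 = 3+13 = 16
ES_Task 5 = max(EF_Task 1=12, EF_Task 2=3) = 12; EF_Task 5 = 12+13 = 25
ES_Task 6 = 25; EF_Task 6 = 25+4 = 29
ES_Task 7 = max(EF_Task 2=3, EF_Task 5=25) = 25; EF_Task 7 = 25+9 = 34
ES_Task 8 = max(EF_Task 2=3, EF_Task 5=25) = 25; EF_Task 8 = 25+7 = 32
ES_Task 9 = max(EF_Task 3=17, EF_Task 4=16, EF_Task 6=29, EF_Task 7=34, EF_Task 8=32) = 34; EF_Task 9 = 34+6 = 40
Expected project duration μ = 40 days. Critical path: Task 1 → Task 5 → Task 7 → Task 9.

Variance along critical path = 0.111 + 1.778 + 0.111 + 0.444 = 2.444; σ = 1.563 days.
D = μ + z·σ = 40 + 0.842·1.563 = 41.3 days

41.3 days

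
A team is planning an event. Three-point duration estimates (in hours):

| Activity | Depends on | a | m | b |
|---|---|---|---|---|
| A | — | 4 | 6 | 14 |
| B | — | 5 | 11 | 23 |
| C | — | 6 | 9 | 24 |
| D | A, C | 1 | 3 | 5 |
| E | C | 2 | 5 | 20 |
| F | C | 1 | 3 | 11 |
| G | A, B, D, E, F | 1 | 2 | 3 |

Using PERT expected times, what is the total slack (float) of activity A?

te_A = (4 + 4·6 + 14)/6 = 42/6 = 7
te_B = (5 + 4·11 + 23)/6 = 72/6 = 12
te_C = (6 + 4·9 + 24)/6 = 66/6 = 11
te_D = (1 + 4·3 + 5)/6 = 18/6 = 3
te_E = (2 + 4·5 + 20)/6 = 42/6 = 7
te_F = (1 + 4·3 + 11)/6 = 24/6 = 4
te_G = (1 + 4·2 + 3)/6 = 12/6 = 2

Forward pass:
ES_A = 0; EF_A = 7
ES_B = 0; EF_B = 12
ES_C = 0; EF_C = 11
ES_D = max(EF_A=7, EF_C=11) = 11; EF_D = 11+3 = 14
ES_E = 11; EF_E = 11+7 = 18
ES_F = 11; EF_F = 11+4 = 15
ES_G = max(EF_A=7, EF_B=12, EF_D=14, EF_E=18, EF_F=15) = 18; EF_G = 18+2 = 20
Expected project duration μ = 20 hours. Critical path: C → E → G.

Backward pass:
LF_G = 20; LS_G = 20−2 = 18
LF_F = LS_G = 18; LS_F = 18−4 = 14
LF_E = LS_G = 18; LS_E = 18−7 = 11
LF_D = LS_G = 18; LS_D = 18−3 = 15
LF_C = min(LS_D=15, LS_E=11, LS_F=14) = 11; LS_C = 11−11 = 0
LF_B = LS_G = 18; LS_B = 18−12 = 6
LF_A = min(LS_D=15, LS_G=18) = 15; LS_A = 15−7 = 8
Slack_A = LS_A − ES_A = 8 − 0 = 8

8 hours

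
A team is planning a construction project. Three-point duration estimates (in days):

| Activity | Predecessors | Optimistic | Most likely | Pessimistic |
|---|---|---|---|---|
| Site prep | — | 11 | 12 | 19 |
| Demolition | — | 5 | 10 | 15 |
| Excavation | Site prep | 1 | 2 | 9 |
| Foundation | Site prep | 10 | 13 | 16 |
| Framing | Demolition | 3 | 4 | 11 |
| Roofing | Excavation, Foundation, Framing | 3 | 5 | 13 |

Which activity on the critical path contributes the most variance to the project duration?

te_Site prep = (11 + 4·12 + 19)/6 = 78/6 = 13; σ²_Site prep = ((19−11)/6)² = 1.778
te_Demolition = (5 + 4·10 + 15)/6 = 60/6 = 10; σ²_Demolition = ((15−5)/6)² = 2.778
te_Excavation = (1 + 4·2 + 9)/6 = 18/6 = 3; σ²_Excavation = ((9−1)/6)² = 1.778
te_Foundation = (10 + 4·13 + 16)/6 = 78/6 = 13; σ²_Foundation = ((16−10)/6)² = 1.000
te_Framing = (3 + 4·4 + 11)/6 = 30/6 = 5; σ²_Framing = ((11−3)/6)² = 1.778
te_Roofing = (3 + 4·5 + 13)/6 = 36/6 = 6; σ²_Roofing = ((13−3)/6)² = 2.778

Forward pass:
ES_Site prep = 0; EF_Site prep = 13
ES_Demolition = 0; EF_Demolition = 10
ES_Excavation = 13; EF_Excavation = 13+3 = 16
ES_Foundation = 13; EF_Foundation = 13+13 = 26
ES_Framing = 10; EF_Framing = 10+5 = 15
ES_Roofing = max(EF_Excavation=16, EF_Foundation=26, EF_Framing=15) = 26; EF_Roofing = 26+6 = 32
Expected project duration μ = 32 days. Critical path: Site prep → Foundation → Roofing.

Variances on critical path: σ²_Site prep=1.778, σ²_Foundation=1.000, σ²_Roofing=2.778.
Largest is σ²_Roofing = 2.778.

Roofing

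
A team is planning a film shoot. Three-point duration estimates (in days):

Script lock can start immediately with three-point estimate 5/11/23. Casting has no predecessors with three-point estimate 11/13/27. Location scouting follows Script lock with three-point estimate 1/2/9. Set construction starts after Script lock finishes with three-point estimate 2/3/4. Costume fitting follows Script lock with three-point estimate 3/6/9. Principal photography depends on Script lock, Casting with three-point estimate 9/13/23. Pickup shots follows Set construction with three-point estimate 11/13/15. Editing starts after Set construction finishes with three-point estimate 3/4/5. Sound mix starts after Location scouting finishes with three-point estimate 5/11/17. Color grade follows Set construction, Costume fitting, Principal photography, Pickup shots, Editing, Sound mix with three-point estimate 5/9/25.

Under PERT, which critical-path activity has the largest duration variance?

te_Script lock = (5 + 4·11 + 23)/6 = 72/6 = 12; σ²_Script lock = ((23−5)/6)² = 9.000
te_Casting = (11 + 4·13 + 27)/6 = 90/6 = 15; σ²_Casting = ((27−11)/6)² = 7.111
te_Location scouting = (1 + 4·2 + 9)/6 = 18/6 = 3; σ²_Location scouting = ((9−1)/6)² = 1.778
te_Set construction = (2 + 4·3 + 4)/6 = 18/6 = 3; σ²_Set construction = ((4−2)/6)² = 0.111
te_Costume fitting = (3 + 4·6 + 9)/6 = 36/6 = 6; σ²_Costume fitting = ((9−3)/6)² = 1.000
te_Principal photography = (9 + 4·13 + 23)/6 = 84/6 = 14; σ²_Principal photography = ((23−9)/6)² = 5.444
te_Pickup shots = (11 + 4·13 + 15)/6 = 78/6 = 13; σ²_Pickup shots = ((15−11)/6)² = 0.444
te_Editing = (3 + 4·4 + 5)/6 = 24/6 = 4; σ²_Editing = ((5−3)/6)² = 0.111
te_Sound mix = (5 + 4·11 + 17)/6 = 66/6 = 11; σ²_Sound mix = ((17−5)/6)² = 4.000
te_Color grade = (5 + 4·9 + 25)/6 = 66/6 = 11; σ²_Color grade = ((25−5)/6)² = 11.111

Forward pass:
ES_Script lock = 0; EF_Script lock = 12
ES_Casting = 0; EF_Casting = 15
ES_Location scouting = 12; EF_Location scouting = 12+3 = 15
ES_Set construction = 12; EF_Set construction = 12+3 = 15
ES_Costume fitting = 12; EF_Costume fitting = 12+6 = 18
ES_Principal photography = max(EF_Script lock=12, EF_Casting=15) = 15; EF_Principal photography = 15+14 = 29
ES_Pickup shots = 15; EF_Pickup shots = 15+13 = 28
ES_Editing = 15; EF_Editing = 15+4 = 19
ES_Sound mix = 15; EF_Sound mix = 15+11 = 26
ES_Color grade = max(EF_Set construction=15, EF_Costume fitting=18, EF_Principal photography=29, EF_Pickup shots=28, EF_Editing=19, EF_Sound mix=26) = 29; EF_Color grade = 29+11 = 40
Expected project duration μ = 40 days. Critical path: Casting → Principal photography → Color grade.

Variances on critical path: σ²_Casting=7.111, σ²_Principal photography=5.444, σ²_Color grade=11.111.
Largest is σ²_Color grade = 11.111.

Color grade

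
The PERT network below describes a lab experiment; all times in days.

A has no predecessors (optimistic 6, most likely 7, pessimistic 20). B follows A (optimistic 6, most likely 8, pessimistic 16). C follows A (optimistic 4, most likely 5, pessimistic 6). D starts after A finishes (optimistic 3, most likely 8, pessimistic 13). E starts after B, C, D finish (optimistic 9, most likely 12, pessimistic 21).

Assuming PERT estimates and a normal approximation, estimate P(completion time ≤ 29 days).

0.284

te_A = (6 + 4·7 + 20)/6 = 54/6 = 9; σ²_A = ((20−6)/6)² = 5.444
te_B = (6 + 4·8 + 16)/6 = 54/6 = 9; σ²_B = ((16−6)/6)² = 2.778
te_C = (4 + 4·5 + 6)/6 = 30/6 = 5; σ²_C = ((6−4)/6)² = 0.111
te_D = (3 + 4·8 + 13)/6 = 48/6 = 8; σ²_D = ((13−3)/6)² = 2.778
te_E = (9 + 4·12 + 21)/6 = 78/6 = 13; σ²_E = ((21−9)/6)² = 4.000

Forward pass:
ES_A = 0; EF_A = 9
ES_B = 9; EF_B = 9+9 = 18
ES_C = 9; EF_C = 9+5 = 14
ES_D = 9; EF_D = 9+8 = 17
ES_E = max(EF_B=18, EF_C=14, EF_D=17) = 18; EF_E = 18+13 = 31
Expected project duration μ = 31 days. Critical path: A → B → E.

Variance along critical path = 5.444 + 2.778 + 4.000 = 12.222; σ = √12.222 = 3.496 days.
Z = (29 − 31) / 3.496 = -0.572
P(T ≤ 29) = Φ(-0.572) ≈ 0.284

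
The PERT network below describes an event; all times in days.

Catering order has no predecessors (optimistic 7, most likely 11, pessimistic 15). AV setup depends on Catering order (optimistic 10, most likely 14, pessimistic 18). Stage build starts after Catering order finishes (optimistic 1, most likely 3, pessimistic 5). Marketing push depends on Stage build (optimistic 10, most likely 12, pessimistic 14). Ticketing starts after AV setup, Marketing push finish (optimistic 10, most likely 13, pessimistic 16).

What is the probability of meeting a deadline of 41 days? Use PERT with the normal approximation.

te_Catering order = (7 + 4·11 + 15)/6 = 66/6 = 11; σ²_Catering order = ((15−7)/6)² = 1.778
te_AV setup = (10 + 4·14 + 18)/6 = 84/6 = 14; σ²_AV setup = ((18−10)/6)² = 1.778
te_Stage build = (1 + 4·3 + 5)/6 = 18/6 = 3; σ²_Stage build = ((5−1)/6)² = 0.444
te_Marketing push = (10 + 4·12 + 14)/6 = 72/6 = 12; σ²_Marketing push = ((14−10)/6)² = 0.444
te_Ticketing = (10 + 4·13 + 16)/6 = 78/6 = 13; σ²_Ticketing = ((16−10)/6)² = 1.000

Forward pass:
ES_Catering order = 0; EF_Catering order = 11
ES_AV setup = 11; EF_AV setup = 11+14 = 25
ES_Stage build = 11; EF_Stage build = 11+3 = 14
ES_Marketing push = 14; EF_Marketing push = 14+12 = 26
ES_Ticketing = max(EF_AV setup=25, EF_Marketing push=26) = 26; EF_Ticketing = 26+13 = 39
Expected project duration μ = 39 days. Critical path: Catering order → Stage build → Marketing push → Ticketing.

Variance along critical path = 1.778 + 0.444 + 0.444 + 1.000 = 3.667; σ = √3.667 = 1.915 days.
Z = (41 − 39) / 1.915 = 1.044
P(T ≤ 41) = Φ(1.044) ≈ 0.852

0.852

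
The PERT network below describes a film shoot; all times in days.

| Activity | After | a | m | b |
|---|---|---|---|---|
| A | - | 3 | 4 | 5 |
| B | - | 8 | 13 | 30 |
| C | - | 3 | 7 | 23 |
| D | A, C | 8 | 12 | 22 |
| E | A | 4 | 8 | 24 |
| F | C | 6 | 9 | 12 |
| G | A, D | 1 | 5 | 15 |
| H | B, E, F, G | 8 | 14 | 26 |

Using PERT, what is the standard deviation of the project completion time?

5.57 days

te_A = (3 + 4·4 + 5)/6 = 24/6 = 4; σ²_A = ((5−3)/6)² = 0.111
te_B = (8 + 4·13 + 30)/6 = 90/6 = 15; σ²_B = ((30−8)/6)² = 13.444
te_C = (3 + 4·7 + 23)/6 = 54/6 = 9; σ²_C = ((23−3)/6)² = 11.111
te_D = (8 + 4·12 + 22)/6 = 78/6 = 13; σ²_D = ((22−8)/6)² = 5.444
te_E = (4 + 4·8 + 24)/6 = 60/6 = 10; σ²_E = ((24−4)/6)² = 11.111
te_F = (6 + 4·9 + 12)/6 = 54/6 = 9; σ²_F = ((12−6)/6)² = 1.000
te_G = (1 + 4·5 + 15)/6 = 36/6 = 6; σ²_G = ((15−1)/6)² = 5.444
te_H = (8 + 4·14 + 26)/6 = 90/6 = 15; σ²_H = ((26−8)/6)² = 9.000

Forward pass:
ES_A = 0; EF_A = 4
ES_B = 0; EF_B = 15
ES_C = 0; EF_C = 9
ES_D = max(EF_A=4, EF_C=9) = 9; EF_D = 9+13 = 22
ES_E = 4; EF_E = 4+10 = 14
ES_F = 9; EF_F = 9+9 = 18
ES_G = max(EF_A=4, EF_D=22) = 22; EF_G = 22+6 = 28
ES_H = max(EF_B=15, EF_E=14, EF_F=18, EF_G=28) = 28; EF_H = 28+15 = 43
Expected project duration μ = 43 days. Critical path: C → D → G → H.

Variance along critical path = 11.111 + 5.444 + 5.444 + 9.000 = 31.000
σ = √31.000 = 5.568 days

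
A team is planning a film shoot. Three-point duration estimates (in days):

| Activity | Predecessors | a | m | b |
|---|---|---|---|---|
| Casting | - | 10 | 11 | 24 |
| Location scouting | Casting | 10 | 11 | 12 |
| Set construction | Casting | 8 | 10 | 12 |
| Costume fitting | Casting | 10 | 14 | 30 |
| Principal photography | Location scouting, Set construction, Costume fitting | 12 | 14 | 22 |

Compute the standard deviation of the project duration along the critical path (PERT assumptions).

4.40 days

te_Casting = (10 + 4·11 + 24)/6 = 78/6 = 13; σ²_Casting = ((24−10)/6)² = 5.444
te_Location scouting = (10 + 4·11 + 12)/6 = 66/6 = 11; σ²_Location scouting = ((12−10)/6)² = 0.111
te_Set construction = (8 + 4·10 + 12)/6 = 60/6 = 10; σ²_Set construction = ((12−8)/6)² = 0.444
te_Costume fitting = (10 + 4·14 + 30)/6 = 96/6 = 16; σ²_Costume fitting = ((30−10)/6)² = 11.111
te_Principal photography = (12 + 4·14 + 22)/6 = 90/6 = 15; σ²_Principal photography = ((22−12)/6)² = 2.778

Forward pass:
ES_Casting = 0; EF_Casting = 13
ES_Location scouting = 13; EF_Location scouting = 13+11 = 24
ES_Set construction = 13; EF_Set construction = 13+10 = 23
ES_Costume fitting = 13; EF_Costume fitting = 13+16 = 29
ES_Principal photography = max(EF_Location scouting=24, EF_Set construction=23, EF_Costume fitting=29) = 29; EF_Principal photography = 29+15 = 44
Expected project duration μ = 44 days. Critical path: Casting → Costume fitting → Principal photography.

Variance along critical path = 5.444 + 11.111 + 2.778 = 19.333
σ = √19.333 = 4.397 days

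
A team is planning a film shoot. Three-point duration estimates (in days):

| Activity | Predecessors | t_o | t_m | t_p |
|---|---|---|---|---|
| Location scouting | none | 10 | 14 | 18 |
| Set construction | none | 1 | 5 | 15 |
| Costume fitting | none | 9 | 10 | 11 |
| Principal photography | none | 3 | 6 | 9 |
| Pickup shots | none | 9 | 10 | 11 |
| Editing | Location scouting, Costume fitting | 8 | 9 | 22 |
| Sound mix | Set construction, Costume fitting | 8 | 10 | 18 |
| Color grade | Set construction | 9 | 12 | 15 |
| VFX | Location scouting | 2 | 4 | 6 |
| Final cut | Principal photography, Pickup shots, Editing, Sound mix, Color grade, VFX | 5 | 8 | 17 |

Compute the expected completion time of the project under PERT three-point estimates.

te_Location scouting = (10 + 4·14 + 18)/6 = 84/6 = 14
te_Set construction = (1 + 4·5 + 15)/6 = 36/6 = 6
te_Costume fitting = (9 + 4·10 + 11)/6 = 60/6 = 10
te_Principal photography = (3 + 4·6 + 9)/6 = 36/6 = 6
te_Pickup shots = (9 + 4·10 + 11)/6 = 60/6 = 10
te_Editing = (8 + 4·9 + 22)/6 = 66/6 = 11
te_Sound mix = (8 + 4·10 + 18)/6 = 66/6 = 11
te_Color grade = (9 + 4·12 + 15)/6 = 72/6 = 12
te_VFX = (2 + 4·4 + 6)/6 = 24/6 = 4
te_Final cut = (5 + 4·8 + 17)/6 = 54/6 = 9

Forward pass:
ES_Location scouting = 0; EF_Location scouting = 14
ES_Set construction = 0; EF_Set construction = 6
ES_Costume fitting = 0; EF_Costume fitting = 10
ES_Principal photography = 0; EF_Principal photography = 6
ES_Pickup shots = 0; EF_Pickup shots = 10
ES_Editing = max(EF_Location scouting=14, EF_Costume fitting=10) = 14; EF_Editing = 14+11 = 25
ES_Sound mix = max(EF_Set construction=6, EF_Costume fitting=10) = 10; EF_Sound mix = 10+11 = 21
ES_Color grade = 6; EF_Color grade = 6+12 = 18
ES_VFX = 14; EF_VFX = 14+4 = 18
ES_Final cut = max(EF_Principal photography=6, EF_Pickup shots=10, EF_Editing=25, EF_Sound mix=21, EF_Color grade=18, EF_VFX=18) = 25; EF_Final cut = 25+9 = 34
Expected project duration μ = 34 days. Critical path: Location scouting → Editing → Final cut.

34 days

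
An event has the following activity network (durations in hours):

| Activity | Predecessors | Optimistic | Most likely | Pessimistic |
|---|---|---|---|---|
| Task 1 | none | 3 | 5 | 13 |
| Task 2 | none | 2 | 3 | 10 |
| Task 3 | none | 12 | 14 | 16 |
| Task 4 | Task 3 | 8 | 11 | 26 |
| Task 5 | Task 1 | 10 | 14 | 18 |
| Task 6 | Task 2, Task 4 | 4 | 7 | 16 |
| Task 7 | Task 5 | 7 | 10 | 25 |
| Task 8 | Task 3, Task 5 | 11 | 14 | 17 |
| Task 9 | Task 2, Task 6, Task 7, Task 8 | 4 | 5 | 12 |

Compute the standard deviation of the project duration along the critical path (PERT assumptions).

te_Task 1 = (3 + 4·5 + 13)/6 = 36/6 = 6; σ²_Task 1 = ((13−3)/6)² = 2.778
te_Task 2 = (2 + 4·3 + 10)/6 = 24/6 = 4; σ²_Task 2 = ((10−2)/6)² = 1.778
te_Task 3 = (12 + 4·14 + 16)/6 = 84/6 = 14; σ²_Task 3 = ((16−12)/6)² = 0.444
te_Task 4 = (8 + 4·11 + 26)/6 = 78/6 = 13; σ²_Task 4 = ((26−8)/6)² = 9.000
te_Task 5 = (10 + 4·14 + 18)/6 = 84/6 = 14; σ²_Task 5 = ((18−10)/6)² = 1.778
te_Task 6 = (4 + 4·7 + 16)/6 = 48/6 = 8; σ²_Task 6 = ((16−4)/6)² = 4.000
te_Task 7 = (7 + 4·10 + 25)/6 = 72/6 = 12; σ²_Task 7 = ((25−7)/6)² = 9.000
te_Task 8 = (11 + 4·14 + 17)/6 = 84/6 = 14; σ²_Task 8 = ((17−11)/6)² = 1.000
te_Task 9 = (4 + 4·5 + 12)/6 = 36/6 = 6; σ²_Task 9 = ((12−4)/6)² = 1.778

Forward pass:
ES_Task 1 = 0; EF_Task 1 = 6
ES_Task 2 = 0; EF_Task 2 = 4
ES_Task 3 = 0; EF_Task 3 = 14
ES_Task 4 = 14; EF_Task 4 = 14+13 = 27
ES_Task 5 = 6; EF_Task 5 = 6+14 = 20
ES_Task 6 = max(EF_Task 2=4, EF_Task 4=27) = 27; EF_Task 6 = 27+8 = 35
ES_Task 7 = 20; EF_Task 7 = 20+12 = 32
ES_Task 8 = max(EF_Task 3=14, EF_Task 5=20) = 20; EF_Task 8 = 20+14 = 34
ES_Task 9 = max(EF_Task 2=4, EF_Task 6=35, EF_Task 7=32, EF_Task 8=34) = 35; EF_Task 9 = 35+6 = 41
Expected project duration μ = 41 hours. Critical path: Task 3 → Task 4 → Task 6 → Task 9.

Variance along critical path = 0.444 + 9.000 + 4.000 + 1.778 = 15.222
σ = √15.222 = 3.902 hours

3.90 hours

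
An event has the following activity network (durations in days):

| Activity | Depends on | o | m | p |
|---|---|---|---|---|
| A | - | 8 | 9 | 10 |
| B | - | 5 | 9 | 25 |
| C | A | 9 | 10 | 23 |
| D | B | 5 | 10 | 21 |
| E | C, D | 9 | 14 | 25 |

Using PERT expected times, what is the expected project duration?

37 days

te_A = (8 + 4·9 + 10)/6 = 54/6 = 9
te_B = (5 + 4·9 + 25)/6 = 66/6 = 11
te_C = (9 + 4·10 + 23)/6 = 72/6 = 12
te_D = (5 + 4·10 + 21)/6 = 66/6 = 11
te_E = (9 + 4·14 + 25)/6 = 90/6 = 15

Forward pass:
ES_A = 0; EF_A = 9
ES_B = 0; EF_B = 11
ES_C = 9; EF_C = 9+12 = 21
ES_D = 11; EF_D = 11+11 = 22
ES_E = max(EF_C=21, EF_D=22) = 22; EF_E = 22+15 = 37
Expected project duration μ = 37 days. Critical path: B → D → E.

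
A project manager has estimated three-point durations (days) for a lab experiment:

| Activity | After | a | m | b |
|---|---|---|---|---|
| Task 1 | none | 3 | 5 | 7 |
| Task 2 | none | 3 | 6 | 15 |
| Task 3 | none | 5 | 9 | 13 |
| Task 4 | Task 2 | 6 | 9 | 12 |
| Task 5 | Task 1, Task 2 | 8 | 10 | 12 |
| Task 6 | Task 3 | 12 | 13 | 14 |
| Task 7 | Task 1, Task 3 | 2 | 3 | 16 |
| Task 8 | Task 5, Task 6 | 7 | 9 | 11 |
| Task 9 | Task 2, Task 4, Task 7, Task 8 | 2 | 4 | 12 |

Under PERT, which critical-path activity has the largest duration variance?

Task 9

te_Task 1 = (3 + 4·5 + 7)/6 = 30/6 = 5; σ²_Task 1 = ((7−3)/6)² = 0.444
te_Task 2 = (3 + 4·6 + 15)/6 = 42/6 = 7; σ²_Task 2 = ((15−3)/6)² = 4.000
te_Task 3 = (5 + 4·9 + 13)/6 = 54/6 = 9; σ²_Task 3 = ((13−5)/6)² = 1.778
te_Task 4 = (6 + 4·9 + 12)/6 = 54/6 = 9; σ²_Task 4 = ((12−6)/6)² = 1.000
te_Task 5 = (8 + 4·10 + 12)/6 = 60/6 = 10; σ²_Task 5 = ((12−8)/6)² = 0.444
te_Task 6 = (12 + 4·13 + 14)/6 = 78/6 = 13; σ²_Task 6 = ((14−12)/6)² = 0.111
te_Task 7 = (2 + 4·3 + 16)/6 = 30/6 = 5; σ²_Task 7 = ((16−2)/6)² = 5.444
te_Task 8 = (7 + 4·9 + 11)/6 = 54/6 = 9; σ²_Task 8 = ((11−7)/6)² = 0.444
te_Task 9 = (2 + 4·4 + 12)/6 = 30/6 = 5; σ²_Task 9 = ((12−2)/6)² = 2.778

Forward pass:
ES_Task 1 = 0; EF_Task 1 = 5
ES_Task 2 = 0; EF_Task 2 = 7
ES_Task 3 = 0; EF_Task 3 = 9
ES_Task 4 = 7; EF_Task 4 = 7+9 = 16
ES_Task 5 = max(EF_Task 1=5, EF_Task 2=7) = 7; EF_Task 5 = 7+10 = 17
ES_Task 6 = 9; EF_Task 6 = 9+13 = 22
ES_Task 7 = max(EF_Task 1=5, EF_Task 3=9) = 9; EF_Task 7 = 9+5 = 14
ES_Task 8 = max(EF_Task 5=17, EF_Task 6=22) = 22; EF_Task 8 = 22+9 = 31
ES_Task 9 = max(EF_Task 2=7, EF_Task 4=16, EF_Task 7=14, EF_Task 8=31) = 31; EF_Task 9 = 31+5 = 36
Expected project duration μ = 36 days. Critical path: Task 3 → Task 6 → Task 8 → Task 9.

Variances on critical path: σ²_Task 3=1.778, σ²_Task 6=0.111, σ²_Task 8=0.444, σ²_Task 9=2.778.
Largest is σ²_Task 9 = 2.778.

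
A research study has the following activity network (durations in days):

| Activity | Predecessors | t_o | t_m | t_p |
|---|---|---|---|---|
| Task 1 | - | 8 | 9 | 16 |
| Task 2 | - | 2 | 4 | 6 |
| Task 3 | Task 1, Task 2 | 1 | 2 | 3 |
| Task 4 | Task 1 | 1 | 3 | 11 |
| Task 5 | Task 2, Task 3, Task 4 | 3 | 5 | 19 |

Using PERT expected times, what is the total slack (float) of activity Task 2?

8 days

te_Task 1 = (8 + 4·9 + 16)/6 = 60/6 = 10
te_Task 2 = (2 + 4·4 + 6)/6 = 24/6 = 4
te_Task 3 = (1 + 4·2 + 3)/6 = 12/6 = 2
te_Task 4 = (1 + 4·3 + 11)/6 = 24/6 = 4
te_Task 5 = (3 + 4·5 + 19)/6 = 42/6 = 7

Forward pass:
ES_Task 1 = 0; EF_Task 1 = 10
ES_Task 2 = 0; EF_Task 2 = 4
ES_Task 3 = max(EF_Task 1=10, EF_Task 2=4) = 10; EF_Task 3 = 10+2 = 12
ES_Task 4 = 10; EF_Task 4 = 10+4 = 14
ES_Task 5 = max(EF_Task 2=4, EF_Task 3=12, EF_Task 4=14) = 14; EF_Task 5 = 14+7 = 21
Expected project duration μ = 21 days. Critical path: Task 1 → Task 4 → Task 5.

Backward pass:
LF_Task 5 = 21; LS_Task 5 = 21−7 = 14
LF_Task 4 = LS_Task 5 = 14; LS_Task 4 = 14−4 = 10
LF_Task 3 = LS_Task 5 = 14; LS_Task 3 = 14−2 = 12
LF_Task 2 = min(LS_Task 3=12, LS_Task 5=14) = 12; LS_Task 2 = 12−4 = 8
LF_Task 1 = min(LS_Task 3=12, LS_Task 4=10) = 10; LS_Task 1 = 10−10 = 0
Slack_Task 2 = LS_Task 2 − ES_Task 2 = 8 − 0 = 8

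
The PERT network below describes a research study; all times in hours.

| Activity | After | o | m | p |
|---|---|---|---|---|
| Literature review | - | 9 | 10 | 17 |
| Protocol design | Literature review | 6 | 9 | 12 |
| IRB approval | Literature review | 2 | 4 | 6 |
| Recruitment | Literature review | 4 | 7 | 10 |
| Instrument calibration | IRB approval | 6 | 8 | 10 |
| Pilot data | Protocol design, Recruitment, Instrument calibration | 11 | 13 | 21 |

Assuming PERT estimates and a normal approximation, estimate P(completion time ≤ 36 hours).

te_Literature review = (9 + 4·10 + 17)/6 = 66/6 = 11; σ²_Literature review = ((17−9)/6)² = 1.778
te_Protocol design = (6 + 4·9 + 12)/6 = 54/6 = 9; σ²_Protocol design = ((12−6)/6)² = 1.000
te_IRB approval = (2 + 4·4 + 6)/6 = 24/6 = 4; σ²_IRB approval = ((6−2)/6)² = 0.444
te_Recruitment = (4 + 4·7 + 10)/6 = 42/6 = 7; σ²_Recruitment = ((10−4)/6)² = 1.000
te_Instrument calibration = (6 + 4·8 + 10)/6 = 48/6 = 8; σ²_Instrument calibration = ((10−6)/6)² = 0.444
te_Pilot data = (11 + 4·13 + 21)/6 = 84/6 = 14; σ²_Pilot data = ((21−11)/6)² = 2.778

Forward pass:
ES_Literature review = 0; EF_Literature review = 11
ES_Protocol design = 11; EF_Protocol design = 11+9 = 20
ES_IRB approval = 11; EF_IRB approval = 11+4 = 15
ES_Recruitment = 11; EF_Recruitment = 11+7 = 18
ES_Instrument calibration = 15; EF_Instrument calibration = 15+8 = 23
ES_Pilot data = max(EF_Protocol design=20, EF_Recruitment=18, EF_Instrument calibration=23) = 23; EF_Pilot data = 23+14 = 37
Expected project duration μ = 37 hours. Critical path: Literature review → IRB approval → Instrument calibration → Pilot data.

Variance along critical path = 1.778 + 0.444 + 0.444 + 2.778 = 5.444; σ = √5.444 = 2.333 hours.
Z = (36 − 37) / 2.333 = -0.429
P(T ≤ 36) = Φ(-0.429) ≈ 0.334

0.334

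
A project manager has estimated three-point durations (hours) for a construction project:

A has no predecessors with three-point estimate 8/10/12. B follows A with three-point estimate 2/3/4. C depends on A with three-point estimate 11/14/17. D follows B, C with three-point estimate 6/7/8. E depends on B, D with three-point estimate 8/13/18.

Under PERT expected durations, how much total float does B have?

te_A = (8 + 4·10 + 12)/6 = 60/6 = 10
te_B = (2 + 4·3 + 4)/6 = 18/6 = 3
te_C = (11 + 4·14 + 17)/6 = 84/6 = 14
te_D = (6 + 4·7 + 8)/6 = 42/6 = 7
te_E = (8 + 4·13 + 18)/6 = 78/6 = 13

Forward pass:
ES_A = 0; EF_A = 10
ES_B = 10; EF_B = 10+3 = 13
ES_C = 10; EF_C = 10+14 = 24
ES_D = max(EF_B=13, EF_C=24) = 24; EF_D = 24+7 = 31
ES_E = max(EF_B=13, EF_D=31) = 31; EF_E = 31+13 = 44
Expected project duration μ = 44 hours. Critical path: A → C → D → E.

Backward pass:
LF_E = 44; LS_E = 44−13 = 31
LF_D = LS_E = 31; LS_D = 31−7 = 24
LF_C = LS_D = 24; LS_C = 24−14 = 10
LF_B = min(LS_D=24, LS_E=31) = 24; LS_B = 24−3 = 21
LF_A = min(LS_B=21, LS_C=10) = 10; LS_A = 10−10 = 0
Slack_B = LS_B − ES_B = 21 − 10 = 11

11 hours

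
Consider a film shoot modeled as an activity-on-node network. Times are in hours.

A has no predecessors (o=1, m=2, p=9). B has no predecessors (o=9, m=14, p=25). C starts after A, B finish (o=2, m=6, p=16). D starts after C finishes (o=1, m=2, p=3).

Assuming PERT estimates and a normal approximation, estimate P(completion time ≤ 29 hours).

te_A = (1 + 4·2 + 9)/6 = 18/6 = 3; σ²_A = ((9−1)/6)² = 1.778
te_B = (9 + 4·14 + 25)/6 = 90/6 = 15; σ²_B = ((25−9)/6)² = 7.111
te_C = (2 + 4·6 + 16)/6 = 42/6 = 7; σ²_C = ((16−2)/6)² = 5.444
te_D = (1 + 4·2 + 3)/6 = 12/6 = 2; σ²_D = ((3−1)/6)² = 0.111

Forward pass:
ES_A = 0; EF_A = 3
ES_B = 0; EF_B = 15
ES_C = max(EF_A=3, EF_B=15) = 15; EF_C = 15+7 = 22
ES_D = 22; EF_D = 22+2 = 24
Expected project duration μ = 24 hours. Critical path: B → C → D.

Variance along critical path = 7.111 + 5.444 + 0.111 = 12.667; σ = √12.667 = 3.559 hours.
Z = (29 − 24) / 3.559 = 1.405
P(T ≤ 29) = Φ(1.405) ≈ 0.920

0.920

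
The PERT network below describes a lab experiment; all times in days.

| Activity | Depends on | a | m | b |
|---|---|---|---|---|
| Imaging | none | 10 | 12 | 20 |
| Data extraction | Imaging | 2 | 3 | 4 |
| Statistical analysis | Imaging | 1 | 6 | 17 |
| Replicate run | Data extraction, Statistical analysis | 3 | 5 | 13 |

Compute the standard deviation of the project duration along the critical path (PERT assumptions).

te_Imaging = (10 + 4·12 + 20)/6 = 78/6 = 13; σ²_Imaging = ((20−10)/6)² = 2.778
te_Data extraction = (2 + 4·3 + 4)/6 = 18/6 = 3; σ²_Data extraction = ((4−2)/6)² = 0.111
te_Statistical analysis = (1 + 4·6 + 17)/6 = 42/6 = 7; σ²_Statistical analysis = ((17−1)/6)² = 7.111
te_Replicate run = (3 + 4·5 + 13)/6 = 36/6 = 6; σ²_Replicate run = ((13−3)/6)² = 2.778

Forward pass:
ES_Imaging = 0; EF_Imaging = 13
ES_Data extraction = 13; EF_Data extraction = 13+3 = 16
ES_Statistical analysis = 13; EF_Statistical analysis = 13+7 = 20
ES_Replicate run = max(EF_Data extraction=16, EF_Statistical analysis=20) = 20; EF_Replicate run = 20+6 = 26
Expected project duration μ = 26 days. Critical path: Imaging → Statistical analysis → Replicate run.

Variance along critical path = 2.778 + 7.111 + 2.778 = 12.667
σ = √12.667 = 3.559 days

3.56 days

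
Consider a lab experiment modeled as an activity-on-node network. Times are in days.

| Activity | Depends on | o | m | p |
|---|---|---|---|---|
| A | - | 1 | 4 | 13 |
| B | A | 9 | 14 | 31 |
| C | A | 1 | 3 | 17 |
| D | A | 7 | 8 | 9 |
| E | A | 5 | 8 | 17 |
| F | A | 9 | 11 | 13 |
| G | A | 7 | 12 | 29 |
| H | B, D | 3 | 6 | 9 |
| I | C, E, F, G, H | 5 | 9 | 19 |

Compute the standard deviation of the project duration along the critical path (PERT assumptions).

4.89 days

te_A = (1 + 4·4 + 13)/6 = 30/6 = 5; σ²_A = ((13−1)/6)² = 4.000
te_B = (9 + 4·14 + 31)/6 = 96/6 = 16; σ²_B = ((31−9)/6)² = 13.444
te_C = (1 + 4·3 + 17)/6 = 30/6 = 5; σ²_C = ((17−1)/6)² = 7.111
te_D = (7 + 4·8 + 9)/6 = 48/6 = 8; σ²_D = ((9−7)/6)² = 0.111
te_E = (5 + 4·8 + 17)/6 = 54/6 = 9; σ²_E = ((17−5)/6)² = 4.000
te_F = (9 + 4·11 + 13)/6 = 66/6 = 11; σ²_F = ((13−9)/6)² = 0.444
te_G = (7 + 4·12 + 29)/6 = 84/6 = 14; σ²_G = ((29−7)/6)² = 13.444
te_H = (3 + 4·6 + 9)/6 = 36/6 = 6; σ²_H = ((9−3)/6)² = 1.000
te_I = (5 + 4·9 + 19)/6 = 60/6 = 10; σ²_I = ((19−5)/6)² = 5.444

Forward pass:
ES_A = 0; EF_A = 5
ES_B = 5; EF_B = 5+16 = 21
ES_C = 5; EF_C = 5+5 = 10
ES_D = 5; EF_D = 5+8 = 13
ES_E = 5; EF_E = 5+9 = 14
ES_F = 5; EF_F = 5+11 = 16
ES_G = 5; EF_G = 5+14 = 19
ES_H = max(EF_B=21, EF_D=13) = 21; EF_H = 21+6 = 27
ES_I = max(EF_C=10, EF_E=14, EF_F=16, EF_G=19, EF_H=27) = 27; EF_I = 27+10 = 37
Expected project duration μ = 37 days. Critical path: A → B → H → I.

Variance along critical path = 4.000 + 13.444 + 1.000 + 5.444 = 23.889
σ = √23.889 = 4.888 days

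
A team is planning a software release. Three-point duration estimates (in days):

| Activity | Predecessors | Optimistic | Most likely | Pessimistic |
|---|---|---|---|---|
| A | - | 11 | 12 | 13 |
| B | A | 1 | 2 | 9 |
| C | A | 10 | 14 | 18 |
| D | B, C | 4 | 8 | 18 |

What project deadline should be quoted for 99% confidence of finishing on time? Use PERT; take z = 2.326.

te_A = (11 + 4·12 + 13)/6 = 72/6 = 12; σ²_A = ((13−11)/6)² = 0.111
te_B = (1 + 4·2 + 9)/6 = 18/6 = 3; σ²_B = ((9−1)/6)² = 1.778
te_C = (10 + 4·14 + 18)/6 = 84/6 = 14; σ²_C = ((18−10)/6)² = 1.778
te_D = (4 + 4·8 + 18)/6 = 54/6 = 9; σ²_D = ((18−4)/6)² = 5.444

Forward pass:
ES_A = 0; EF_A = 12
ES_B = 12; EF_B = 12+3 = 15
ES_C = 12; EF_C = 12+14 = 26
ES_D = max(EF_B=15, EF_C=26) = 26; EF_D = 26+9 = 35
Expected project duration μ = 35 days. Critical path: A → C → D.

Variance along critical path = 0.111 + 1.778 + 5.444 = 7.333; σ = 2.708 days.
D = μ + z·σ = 35 + 2.326·2.708 = 41.3 days

41.3 days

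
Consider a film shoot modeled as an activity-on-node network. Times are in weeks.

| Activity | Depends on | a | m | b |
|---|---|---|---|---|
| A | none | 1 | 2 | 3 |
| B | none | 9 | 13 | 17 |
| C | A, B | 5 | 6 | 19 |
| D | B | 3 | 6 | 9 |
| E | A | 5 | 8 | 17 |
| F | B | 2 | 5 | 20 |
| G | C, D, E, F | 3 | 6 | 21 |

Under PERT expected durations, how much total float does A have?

10 weeks

te_A = (1 + 4·2 + 3)/6 = 12/6 = 2
te_B = (9 + 4·13 + 17)/6 = 78/6 = 13
te_C = (5 + 4·6 + 19)/6 = 48/6 = 8
te_D = (3 + 4·6 + 9)/6 = 36/6 = 6
te_E = (5 + 4·8 + 17)/6 = 54/6 = 9
te_F = (2 + 4·5 + 20)/6 = 42/6 = 7
te_G = (3 + 4·6 + 21)/6 = 48/6 = 8

Forward pass:
ES_A = 0; EF_A = 2
ES_B = 0; EF_B = 13
ES_C = max(EF_A=2, EF_B=13) = 13; EF_C = 13+8 = 21
ES_D = 13; EF_D = 13+6 = 19
ES_E = 2; EF_E = 2+9 = 11
ES_F = 13; EF_F = 13+7 = 20
ES_G = max(EF_C=21, EF_D=19, EF_E=11, EF_F=20) = 21; EF_G = 21+8 = 29
Expected project duration μ = 29 weeks. Critical path: B → C → G.

Backward pass:
LF_G = 29; LS_G = 29−8 = 21
LF_F = LS_G = 21; LS_F = 21−7 = 14
LF_E = LS_G = 21; LS_E = 21−9 = 12
LF_D = LS_G = 21; LS_D = 21−6 = 15
LF_C = LS_G = 21; LS_C = 21−8 = 13
LF_B = min(LS_C=13, LS_D=15, LS_F=14) = 13; LS_B = 13−13 = 0
LF_A = min(LS_C=13, LS_E=12) = 12; LS_A = 12−2 = 10
Slack_A = LS_A − ES_A = 10 − 0 = 10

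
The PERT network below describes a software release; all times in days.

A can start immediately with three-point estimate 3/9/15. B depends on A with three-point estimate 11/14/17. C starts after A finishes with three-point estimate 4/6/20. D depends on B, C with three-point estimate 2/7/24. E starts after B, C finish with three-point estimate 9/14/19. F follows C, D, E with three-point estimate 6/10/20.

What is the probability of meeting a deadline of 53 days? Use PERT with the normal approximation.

te_A = (3 + 4·9 + 15)/6 = 54/6 = 9; σ²_A = ((15−3)/6)² = 4.000
te_B = (11 + 4·14 + 17)/6 = 84/6 = 14; σ²_B = ((17−11)/6)² = 1.000
te_C = (4 + 4·6 + 20)/6 = 48/6 = 8; σ²_C = ((20−4)/6)² = 7.111
te_D = (2 + 4·7 + 24)/6 = 54/6 = 9; σ²_D = ((24−2)/6)² = 13.444
te_E = (9 + 4·14 + 19)/6 = 84/6 = 14; σ²_E = ((19−9)/6)² = 2.778
te_F = (6 + 4·10 + 20)/6 = 66/6 = 11; σ²_F = ((20−6)/6)² = 5.444

Forward pass:
ES_A = 0; EF_A = 9
ES_B = 9; EF_B = 9+14 = 23
ES_C = 9; EF_C = 9+8 = 17
ES_D = max(EF_B=23, EF_C=17) = 23; EF_D = 23+9 = 32
ES_E = max(EF_B=23, EF_C=17) = 23; EF_E = 23+14 = 37
ES_F = max(EF_C=17, EF_D=32, EF_E=37) = 37; EF_F = 37+11 = 48
Expected project duration μ = 48 days. Critical path: A → B → E → F.

Variance along critical path = 4.000 + 1.000 + 2.778 + 5.444 = 13.222; σ = √13.222 = 3.636 days.
Z = (53 − 48) / 3.636 = 1.375
P(T ≤ 53) = Φ(1.375) ≈ 0.915

0.915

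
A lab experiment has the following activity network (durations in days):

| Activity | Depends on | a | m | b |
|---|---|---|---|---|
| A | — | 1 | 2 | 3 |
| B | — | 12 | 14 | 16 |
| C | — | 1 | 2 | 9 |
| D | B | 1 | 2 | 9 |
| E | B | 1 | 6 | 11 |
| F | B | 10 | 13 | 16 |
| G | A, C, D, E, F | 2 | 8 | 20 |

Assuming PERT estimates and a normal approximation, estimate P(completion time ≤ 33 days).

0.177

te_A = (1 + 4·2 + 3)/6 = 12/6 = 2; σ²_A = ((3−1)/6)² = 0.111
te_B = (12 + 4·14 + 16)/6 = 84/6 = 14; σ²_B = ((16−12)/6)² = 0.444
te_C = (1 + 4·2 + 9)/6 = 18/6 = 3; σ²_C = ((9−1)/6)² = 1.778
te_D = (1 + 4·2 + 9)/6 = 18/6 = 3; σ²_D = ((9−1)/6)² = 1.778
te_E = (1 + 4·6 + 11)/6 = 36/6 = 6; σ²_E = ((11−1)/6)² = 2.778
te_F = (10 + 4·13 + 16)/6 = 78/6 = 13; σ²_F = ((16−10)/6)² = 1.000
te_G = (2 + 4·8 + 20)/6 = 54/6 = 9; σ²_G = ((20−2)/6)² = 9.000

Forward pass:
ES_A = 0; EF_A = 2
ES_B = 0; EF_B = 14
ES_C = 0; EF_C = 3
ES_D = 14; EF_D = 14+3 = 17
ES_E = 14; EF_E = 14+6 = 20
ES_F = 14; EF_F = 14+13 = 27
ES_G = max(EF_A=2, EF_C=3, EF_D=17, EF_E=20, EF_F=27) = 27; EF_G = 27+9 = 36
Expected project duration μ = 36 days. Critical path: B → F → G.

Variance along critical path = 0.444 + 1.000 + 9.000 = 10.444; σ = √10.444 = 3.232 days.
Z = (33 − 36) / 3.232 = -0.928
P(T ≤ 33) = Φ(-0.928) ≈ 0.177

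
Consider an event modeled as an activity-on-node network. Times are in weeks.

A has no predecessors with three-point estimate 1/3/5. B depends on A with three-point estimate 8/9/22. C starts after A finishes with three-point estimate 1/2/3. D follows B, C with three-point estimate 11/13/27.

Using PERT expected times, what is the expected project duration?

29 weeks

te_A = (1 + 4·3 + 5)/6 = 18/6 = 3
te_B = (8 + 4·9 + 22)/6 = 66/6 = 11
te_C = (1 + 4·2 + 3)/6 = 12/6 = 2
te_D = (11 + 4·13 + 27)/6 = 90/6 = 15

Forward pass:
ES_A = 0; EF_A = 3
ES_B = 3; EF_B = 3+11 = 14
ES_C = 3; EF_C = 3+2 = 5
ES_D = max(EF_B=14, EF_C=5) = 14; EF_D = 14+15 = 29
Expected project duration μ = 29 weeks. Critical path: A → B → D.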